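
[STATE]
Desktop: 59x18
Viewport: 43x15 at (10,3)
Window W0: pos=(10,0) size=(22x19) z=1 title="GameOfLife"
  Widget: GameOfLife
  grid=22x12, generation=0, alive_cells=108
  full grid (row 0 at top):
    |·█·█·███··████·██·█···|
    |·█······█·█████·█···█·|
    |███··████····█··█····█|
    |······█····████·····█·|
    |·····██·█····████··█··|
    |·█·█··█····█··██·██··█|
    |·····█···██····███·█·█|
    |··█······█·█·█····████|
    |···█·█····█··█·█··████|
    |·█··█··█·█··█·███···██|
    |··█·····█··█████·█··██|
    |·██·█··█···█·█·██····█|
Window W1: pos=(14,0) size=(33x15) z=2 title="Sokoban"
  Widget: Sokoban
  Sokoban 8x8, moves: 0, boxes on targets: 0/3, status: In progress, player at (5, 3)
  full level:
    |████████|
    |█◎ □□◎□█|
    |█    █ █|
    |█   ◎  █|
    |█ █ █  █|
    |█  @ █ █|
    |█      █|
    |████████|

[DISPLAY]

┃Gen┃████████                       ┃      
┃█·█┃█◎ □□◎□█                       ┃      
┃█··┃█    █ █                       ┃      
┃██·┃█   ◎  █                       ┃      
┃···┃█ █ █  █                       ┃      
┃···┃█  @ █ █                       ┃      
┃█·█┃█      █                       ┃      
┃···┃████████                       ┃      
┃·█·┃Moves: 0  0/3                  ┃      
┃··█┃                               ┃      
┃█··┃                               ┃      
┃·█·┗━━━━━━━━━━━━━━━━━━━━━━━━━━━━━━━┛      
┃██·█··█···█·█·██····┃                     
┃                    ┃                     
┃                    ┃                     


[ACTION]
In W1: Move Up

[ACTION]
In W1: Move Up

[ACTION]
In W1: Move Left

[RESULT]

┃Gen┃████████                       ┃      
┃█·█┃█◎ □□◎□█                       ┃      
┃█··┃█    █ █                       ┃      
┃██·┃█ @ ◎  █                       ┃      
┃···┃█ █ █  █                       ┃      
┃···┃█    █ █                       ┃      
┃█·█┃█      █                       ┃      
┃···┃████████                       ┃      
┃·█·┃Moves: 3  0/3                  ┃      
┃··█┃                               ┃      
┃█··┃                               ┃      
┃·█·┗━━━━━━━━━━━━━━━━━━━━━━━━━━━━━━━┛      
┃██·█··█···█·█·██····┃                     
┃                    ┃                     
┃                    ┃                     


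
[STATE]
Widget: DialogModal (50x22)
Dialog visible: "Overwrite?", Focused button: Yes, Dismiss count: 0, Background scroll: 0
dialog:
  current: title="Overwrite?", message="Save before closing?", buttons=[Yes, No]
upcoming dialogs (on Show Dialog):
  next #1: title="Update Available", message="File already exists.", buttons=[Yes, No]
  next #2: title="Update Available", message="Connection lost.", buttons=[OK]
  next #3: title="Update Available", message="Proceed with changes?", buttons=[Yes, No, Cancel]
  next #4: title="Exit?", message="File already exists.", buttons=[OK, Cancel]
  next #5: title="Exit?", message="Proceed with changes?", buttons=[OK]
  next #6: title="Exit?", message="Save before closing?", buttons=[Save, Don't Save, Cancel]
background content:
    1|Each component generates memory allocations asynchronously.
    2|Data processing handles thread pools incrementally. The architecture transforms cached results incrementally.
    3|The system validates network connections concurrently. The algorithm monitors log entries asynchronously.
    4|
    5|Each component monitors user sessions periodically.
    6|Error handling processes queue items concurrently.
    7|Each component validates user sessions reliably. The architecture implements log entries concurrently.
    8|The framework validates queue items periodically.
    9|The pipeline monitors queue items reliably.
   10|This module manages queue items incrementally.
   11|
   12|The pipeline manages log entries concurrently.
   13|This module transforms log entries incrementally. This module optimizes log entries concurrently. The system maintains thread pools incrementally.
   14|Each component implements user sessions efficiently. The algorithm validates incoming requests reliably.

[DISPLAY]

Each component generates memory allocations asynch
Data processing handles thread pools incrementally
The system validates network connections concurren
                                                  
Each component monitors user sessions periodically
Error handling processes queue items concurrently.
Each component validates user sessions reliably. T
The framework validates queue items periodically. 
The pipeline ┌──────────────────────┐iably.       
This module m│      Overwrite?      │mentally.    
             │ Save before closing? │             
The pipeline │      [Yes]  No       │urrently.    
This module t└──────────────────────┘crementally. 
Each component implements user sessions efficientl
                                                  
                                                  
                                                  
                                                  
                                                  
                                                  
                                                  
                                                  


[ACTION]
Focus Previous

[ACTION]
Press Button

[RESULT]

Each component generates memory allocations asynch
Data processing handles thread pools incrementally
The system validates network connections concurren
                                                  
Each component monitors user sessions periodically
Error handling processes queue items concurrently.
Each component validates user sessions reliably. T
The framework validates queue items periodically. 
The pipeline monitors queue items reliably.       
This module manages queue items incrementally.    
                                                  
The pipeline manages log entries concurrently.    
This module transforms log entries incrementally. 
Each component implements user sessions efficientl
                                                  
                                                  
                                                  
                                                  
                                                  
                                                  
                                                  
                                                  


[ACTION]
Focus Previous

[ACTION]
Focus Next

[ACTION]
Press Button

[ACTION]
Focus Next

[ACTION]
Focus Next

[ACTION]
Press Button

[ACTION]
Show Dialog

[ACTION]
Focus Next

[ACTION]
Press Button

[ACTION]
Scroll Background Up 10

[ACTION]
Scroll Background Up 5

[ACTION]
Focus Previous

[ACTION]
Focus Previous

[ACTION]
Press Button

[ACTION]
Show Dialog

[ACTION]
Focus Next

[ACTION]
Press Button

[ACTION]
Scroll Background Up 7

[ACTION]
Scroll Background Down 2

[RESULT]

The system validates network connections concurren
                                                  
Each component monitors user sessions periodically
Error handling processes queue items concurrently.
Each component validates user sessions reliably. T
The framework validates queue items periodically. 
The pipeline monitors queue items reliably.       
This module manages queue items incrementally.    
                                                  
The pipeline manages log entries concurrently.    
This module transforms log entries incrementally. 
Each component implements user sessions efficientl
                                                  
                                                  
                                                  
                                                  
                                                  
                                                  
                                                  
                                                  
                                                  
                                                  


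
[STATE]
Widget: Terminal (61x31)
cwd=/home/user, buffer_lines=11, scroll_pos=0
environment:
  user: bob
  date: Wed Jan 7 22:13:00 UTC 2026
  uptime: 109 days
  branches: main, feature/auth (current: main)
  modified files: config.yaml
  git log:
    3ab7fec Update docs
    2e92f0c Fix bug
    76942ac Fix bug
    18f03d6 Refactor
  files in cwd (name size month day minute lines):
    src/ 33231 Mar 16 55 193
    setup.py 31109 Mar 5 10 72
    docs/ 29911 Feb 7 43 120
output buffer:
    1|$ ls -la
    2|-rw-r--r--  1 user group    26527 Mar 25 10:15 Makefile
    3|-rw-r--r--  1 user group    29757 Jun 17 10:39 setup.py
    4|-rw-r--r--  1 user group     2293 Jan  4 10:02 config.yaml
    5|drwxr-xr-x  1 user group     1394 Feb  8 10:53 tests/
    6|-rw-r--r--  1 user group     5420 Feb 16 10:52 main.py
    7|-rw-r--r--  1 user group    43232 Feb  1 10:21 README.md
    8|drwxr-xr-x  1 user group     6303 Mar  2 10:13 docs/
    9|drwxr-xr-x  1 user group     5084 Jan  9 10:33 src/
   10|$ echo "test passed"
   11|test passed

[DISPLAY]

$ ls -la                                                     
-rw-r--r--  1 user group    26527 Mar 25 10:15 Makefile      
-rw-r--r--  1 user group    29757 Jun 17 10:39 setup.py      
-rw-r--r--  1 user group     2293 Jan  4 10:02 config.yaml   
drwxr-xr-x  1 user group     1394 Feb  8 10:53 tests/        
-rw-r--r--  1 user group     5420 Feb 16 10:52 main.py       
-rw-r--r--  1 user group    43232 Feb  1 10:21 README.md     
drwxr-xr-x  1 user group     6303 Mar  2 10:13 docs/         
drwxr-xr-x  1 user group     5084 Jan  9 10:33 src/          
$ echo "test passed"                                         
test passed                                                  
$ █                                                          
                                                             
                                                             
                                                             
                                                             
                                                             
                                                             
                                                             
                                                             
                                                             
                                                             
                                                             
                                                             
                                                             
                                                             
                                                             
                                                             
                                                             
                                                             
                                                             


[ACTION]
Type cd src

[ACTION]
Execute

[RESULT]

$ ls -la                                                     
-rw-r--r--  1 user group    26527 Mar 25 10:15 Makefile      
-rw-r--r--  1 user group    29757 Jun 17 10:39 setup.py      
-rw-r--r--  1 user group     2293 Jan  4 10:02 config.yaml   
drwxr-xr-x  1 user group     1394 Feb  8 10:53 tests/        
-rw-r--r--  1 user group     5420 Feb 16 10:52 main.py       
-rw-r--r--  1 user group    43232 Feb  1 10:21 README.md     
drwxr-xr-x  1 user group     6303 Mar  2 10:13 docs/         
drwxr-xr-x  1 user group     5084 Jan  9 10:33 src/          
$ echo "test passed"                                         
test passed                                                  
$ cd src                                                     
                                                             
$ █                                                          
                                                             
                                                             
                                                             
                                                             
                                                             
                                                             
                                                             
                                                             
                                                             
                                                             
                                                             
                                                             
                                                             
                                                             
                                                             
                                                             
                                                             


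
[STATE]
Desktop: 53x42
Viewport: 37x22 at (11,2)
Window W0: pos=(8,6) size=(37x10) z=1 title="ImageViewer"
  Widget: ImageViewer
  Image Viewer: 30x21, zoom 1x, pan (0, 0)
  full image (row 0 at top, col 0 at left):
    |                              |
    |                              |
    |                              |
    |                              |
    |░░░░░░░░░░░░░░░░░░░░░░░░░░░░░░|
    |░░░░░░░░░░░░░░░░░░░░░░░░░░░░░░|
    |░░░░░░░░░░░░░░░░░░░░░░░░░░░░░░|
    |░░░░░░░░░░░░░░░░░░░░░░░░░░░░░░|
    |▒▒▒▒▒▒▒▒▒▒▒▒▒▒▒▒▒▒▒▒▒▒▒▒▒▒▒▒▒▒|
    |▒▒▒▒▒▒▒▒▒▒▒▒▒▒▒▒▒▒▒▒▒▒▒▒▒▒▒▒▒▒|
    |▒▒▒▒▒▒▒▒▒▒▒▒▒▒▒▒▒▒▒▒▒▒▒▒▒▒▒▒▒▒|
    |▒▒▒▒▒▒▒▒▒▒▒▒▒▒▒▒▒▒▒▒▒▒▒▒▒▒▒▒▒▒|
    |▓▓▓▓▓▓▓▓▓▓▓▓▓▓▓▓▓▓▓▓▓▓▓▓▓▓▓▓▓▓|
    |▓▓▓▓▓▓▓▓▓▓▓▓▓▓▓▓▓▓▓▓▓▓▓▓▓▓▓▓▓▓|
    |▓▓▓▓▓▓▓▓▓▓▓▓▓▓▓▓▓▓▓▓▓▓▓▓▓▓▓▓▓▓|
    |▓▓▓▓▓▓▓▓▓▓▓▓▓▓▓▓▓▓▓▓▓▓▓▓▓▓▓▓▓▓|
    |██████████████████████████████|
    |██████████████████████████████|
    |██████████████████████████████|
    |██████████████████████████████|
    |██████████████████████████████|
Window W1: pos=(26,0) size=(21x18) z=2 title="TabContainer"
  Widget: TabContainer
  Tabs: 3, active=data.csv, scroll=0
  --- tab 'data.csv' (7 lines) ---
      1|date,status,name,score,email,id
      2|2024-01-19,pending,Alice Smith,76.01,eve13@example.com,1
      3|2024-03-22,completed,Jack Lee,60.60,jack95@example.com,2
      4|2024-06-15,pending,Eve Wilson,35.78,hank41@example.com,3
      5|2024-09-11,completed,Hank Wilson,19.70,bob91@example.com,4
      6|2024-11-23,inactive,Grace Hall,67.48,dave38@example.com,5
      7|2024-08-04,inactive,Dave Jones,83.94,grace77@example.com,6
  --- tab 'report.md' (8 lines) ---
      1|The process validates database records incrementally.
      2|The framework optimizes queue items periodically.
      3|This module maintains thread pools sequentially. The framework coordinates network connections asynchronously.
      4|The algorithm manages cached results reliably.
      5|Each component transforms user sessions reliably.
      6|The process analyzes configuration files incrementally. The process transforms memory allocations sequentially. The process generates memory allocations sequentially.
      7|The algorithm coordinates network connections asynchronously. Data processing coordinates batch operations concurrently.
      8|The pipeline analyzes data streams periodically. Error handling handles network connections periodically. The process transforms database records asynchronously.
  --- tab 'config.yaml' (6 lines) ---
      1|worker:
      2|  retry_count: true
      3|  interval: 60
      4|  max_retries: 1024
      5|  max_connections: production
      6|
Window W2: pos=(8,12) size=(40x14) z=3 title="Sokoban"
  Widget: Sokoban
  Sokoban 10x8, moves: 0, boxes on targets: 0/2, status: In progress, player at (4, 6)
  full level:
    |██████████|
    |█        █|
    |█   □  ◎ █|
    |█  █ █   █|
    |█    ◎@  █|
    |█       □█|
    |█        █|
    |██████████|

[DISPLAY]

               ┠───────────────────┨ 
               ┃[data.csv]│ report.┃ 
               ┃───────────────────┃ 
               ┃date,status,name,sc┃ 
━━━━━━━━━━━━━━━┃2024-01-19,pending,┃ 
mageViewer     ┃2024-03-22,complete┃ 
───────────────┃2024-06-15,pending,┃ 
               ┃2024-09-11,complete┃ 
               ┃2024-11-23,inactive┃ 
               ┃2024-08-04,inactive┃ 
━━━━━━━━━━━━━━━━━━━━━━━━━━━━━━━━━━━━┓
okoban                              ┃
────────────────────────────────────┨
████████                            ┃
       █                            ┃
  □  ◎ █                            ┃
 █ █   █                            ┃
   ◎@  █                            ┃
      □█                            ┃
       █                            ┃
████████                            ┃
ves: 0  0/2                         ┃


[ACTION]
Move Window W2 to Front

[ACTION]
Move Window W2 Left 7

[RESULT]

               ┠───────────────────┨ 
               ┃[data.csv]│ report.┃ 
               ┃───────────────────┃ 
               ┃date,status,name,sc┃ 
━━━━━━━━━━━━━━━┃2024-01-19,pending,┃ 
mageViewer     ┃2024-03-22,complete┃ 
───────────────┃2024-06-15,pending,┃ 
               ┃2024-09-11,complete┃ 
               ┃2024-11-23,inactive┃ 
               ┃2024-08-04,inactive┃ 
━━━━━━━━━━━━━━━━━━━━━━━━━━━━━┓     ┃ 
                             ┃     ┃ 
─────────────────────────────┨     ┃ 
█                            ┃     ┃ 
█                            ┃     ┃ 
█                            ┃━━━━━┛ 
█                            ┃       
█                            ┃       
█                            ┃       
█                            ┃       
█                            ┃       
 0/2                         ┃       


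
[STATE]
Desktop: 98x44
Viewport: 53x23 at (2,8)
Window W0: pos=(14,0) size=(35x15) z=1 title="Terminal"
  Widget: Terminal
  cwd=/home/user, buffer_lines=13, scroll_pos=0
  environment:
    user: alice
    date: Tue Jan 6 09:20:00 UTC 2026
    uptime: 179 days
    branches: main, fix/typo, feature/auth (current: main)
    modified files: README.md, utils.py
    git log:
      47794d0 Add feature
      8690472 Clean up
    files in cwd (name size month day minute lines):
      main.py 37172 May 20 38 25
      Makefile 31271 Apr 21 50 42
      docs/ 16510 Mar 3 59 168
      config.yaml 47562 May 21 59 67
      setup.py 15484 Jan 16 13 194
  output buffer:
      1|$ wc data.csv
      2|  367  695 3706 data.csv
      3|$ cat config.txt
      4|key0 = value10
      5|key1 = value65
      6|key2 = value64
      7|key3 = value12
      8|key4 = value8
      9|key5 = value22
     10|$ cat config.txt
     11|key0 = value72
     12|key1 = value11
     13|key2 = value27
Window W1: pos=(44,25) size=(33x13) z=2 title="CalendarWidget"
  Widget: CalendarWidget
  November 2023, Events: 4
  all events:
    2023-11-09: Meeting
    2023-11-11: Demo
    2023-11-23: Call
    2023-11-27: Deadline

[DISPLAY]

            ┃key2 = value64                   ┃      
            ┃key3 = value12                   ┃      
            ┃key4 = value8                    ┃      
            ┃key5 = value22                   ┃      
            ┃$ cat config.txt                 ┃      
            ┃key0 = value72                   ┃      
            ┗━━━━━━━━━━━━━━━━━━━━━━━━━━━━━━━━━┛      
                                                     
                                                     
                                                     
                                                     
                                                     
                                                     
                                                     
                                                     
                                                     
                                                     
                                          ┏━━━━━━━━━━
                                          ┃ CalendarW
                                          ┠──────────
                                          ┃         N
                                          ┃Mo Tu We T
                                          ┃       1  


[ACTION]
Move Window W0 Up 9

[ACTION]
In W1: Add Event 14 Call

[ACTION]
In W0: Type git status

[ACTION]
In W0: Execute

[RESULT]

            ┃On branch main                   ┃      
            ┃Changes not staged for commit:   ┃      
            ┃                                 ┃      
            ┃        modified:   README.md    ┃      
            ┃        modified:   utils.py     ┃      
            ┃$ █                              ┃      
            ┗━━━━━━━━━━━━━━━━━━━━━━━━━━━━━━━━━┛      
                                                     
                                                     
                                                     
                                                     
                                                     
                                                     
                                                     
                                                     
                                                     
                                                     
                                          ┏━━━━━━━━━━
                                          ┃ CalendarW
                                          ┠──────────
                                          ┃         N
                                          ┃Mo Tu We T
                                          ┃       1  


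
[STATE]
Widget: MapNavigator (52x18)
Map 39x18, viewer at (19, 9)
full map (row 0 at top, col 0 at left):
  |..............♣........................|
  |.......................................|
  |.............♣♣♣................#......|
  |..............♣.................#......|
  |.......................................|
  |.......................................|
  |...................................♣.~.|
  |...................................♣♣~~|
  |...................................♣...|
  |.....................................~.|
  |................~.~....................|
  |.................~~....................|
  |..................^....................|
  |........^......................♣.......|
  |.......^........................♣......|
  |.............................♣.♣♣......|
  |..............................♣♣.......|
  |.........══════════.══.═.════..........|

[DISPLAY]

       ..............♣........................      
       .......................................      
       .............♣♣♣................#......      
       ..............♣.................#......      
       .......................................      
       .......................................      
       ...................................♣.~.      
       ...................................♣♣~~      
       ...................................♣...      
       ...................@.................~.      
       ................~.~....................      
       .................~~....................      
       ..................^....................      
       ........^......................♣.......      
       .......^........................♣......      
       .............................♣.♣♣......      
       ..............................♣♣.......      
       .........══════════.══.═.════..........      


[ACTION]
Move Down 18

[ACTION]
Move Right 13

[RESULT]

.............................♣...                   
...............................~.                   
..........~.~....................                   
...........~~....................                   
............^....................                   
..^......................♣.......                   
.^........................♣......                   
.......................♣.♣♣......                   
........................♣♣.......                   
...══════════.══.═.════...@......                   
                                                    
                                                    
                                                    
                                                    
                                                    
                                                    
                                                    
                                                    


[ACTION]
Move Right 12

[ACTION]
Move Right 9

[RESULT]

.......................♣...                         
.........................~.                         
....~.~....................                         
.....~~....................                         
......^....................                         
...................♣.......                         
....................♣......                         
.................♣.♣♣......                         
..................♣♣.......                         
═══════.══.═.════.........@                         
                                                    
                                                    
                                                    
                                                    
                                                    
                                                    
                                                    
                                                    


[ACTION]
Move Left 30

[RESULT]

                  ..................................
                  ..................................
                  ................~.~...............
                  .................~~...............
                  ..................^...............
                  ........^......................♣..
                  .......^........................♣.
                  .............................♣.♣♣.
                  ..............................♣♣..
                  ........@══════════.══.═.════.....
                                                    
                                                    
                                                    
                                                    
                                                    
                                                    
                                                    
                                                    


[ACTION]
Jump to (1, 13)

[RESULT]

                         ...........................
                         ...........................
                         ...........................
                         ...........................
                         ...........................
                         ...........................
                         ................~.~........
                         .................~~........
                         ..................^........
                         .@......^..................
                         .......^...................
                         ...........................
                         ...........................
                         .........══════════.══.═.══
                                                    
                                                    
                                                    
                                                    


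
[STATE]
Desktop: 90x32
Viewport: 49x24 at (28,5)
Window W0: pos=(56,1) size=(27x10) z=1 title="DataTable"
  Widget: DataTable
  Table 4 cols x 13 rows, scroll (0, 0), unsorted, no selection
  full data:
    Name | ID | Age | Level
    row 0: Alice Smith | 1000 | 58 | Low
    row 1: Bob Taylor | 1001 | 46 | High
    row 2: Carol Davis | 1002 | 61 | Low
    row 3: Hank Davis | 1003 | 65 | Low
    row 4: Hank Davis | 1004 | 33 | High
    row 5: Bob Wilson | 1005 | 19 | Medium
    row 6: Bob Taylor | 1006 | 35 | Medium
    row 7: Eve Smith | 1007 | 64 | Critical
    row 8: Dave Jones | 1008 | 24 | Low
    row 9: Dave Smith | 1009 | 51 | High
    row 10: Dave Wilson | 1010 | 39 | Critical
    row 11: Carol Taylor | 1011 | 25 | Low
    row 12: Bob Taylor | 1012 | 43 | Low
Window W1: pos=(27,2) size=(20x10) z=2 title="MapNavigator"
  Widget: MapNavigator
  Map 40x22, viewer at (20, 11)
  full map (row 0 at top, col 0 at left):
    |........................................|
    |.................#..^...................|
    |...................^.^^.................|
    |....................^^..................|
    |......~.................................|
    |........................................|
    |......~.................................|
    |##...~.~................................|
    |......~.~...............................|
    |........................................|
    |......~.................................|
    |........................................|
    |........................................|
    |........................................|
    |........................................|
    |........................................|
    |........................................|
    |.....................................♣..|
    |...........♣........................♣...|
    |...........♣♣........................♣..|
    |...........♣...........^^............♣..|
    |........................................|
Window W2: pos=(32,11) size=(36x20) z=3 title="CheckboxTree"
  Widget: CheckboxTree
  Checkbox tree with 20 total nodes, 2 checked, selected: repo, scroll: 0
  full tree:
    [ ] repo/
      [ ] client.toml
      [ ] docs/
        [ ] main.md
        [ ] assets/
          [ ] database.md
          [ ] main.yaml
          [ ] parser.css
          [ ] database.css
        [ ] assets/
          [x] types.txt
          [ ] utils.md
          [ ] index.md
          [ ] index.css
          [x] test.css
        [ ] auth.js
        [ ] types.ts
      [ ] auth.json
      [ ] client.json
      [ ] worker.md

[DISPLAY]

..................┃         ┃────────────┼────┼──
..................┃         ┃Alice Smith │1000│58
..................┃         ┃Bob Taylor  │1001│46
.........@........┃         ┃Carol Davis │1002│61
..................┃         ┃Hank Davis  │1003│65
..................┃         ┗━━━━━━━━━━━━━━━━━━━━
━━━━┏━━━━━━━━━━━━━━━━━━━━━━━━━━━━━━━━━━┓         
    ┃ CheckboxTree                     ┃         
    ┠──────────────────────────────────┨         
    ┃>[-] repo/                        ┃         
    ┃   [ ] client.toml                ┃         
    ┃   [-] docs/                      ┃         
    ┃     [ ] main.md                  ┃         
    ┃     [ ] assets/                  ┃         
    ┃       [ ] database.md            ┃         
    ┃       [ ] main.yaml              ┃         
    ┃       [ ] parser.css             ┃         
    ┃       [ ] database.css           ┃         
    ┃     [-] assets/                  ┃         
    ┃       [x] types.txt              ┃         
    ┃       [ ] utils.md               ┃         
    ┃       [ ] index.md               ┃         
    ┃       [ ] index.css              ┃         
    ┃       [x] test.css               ┃         


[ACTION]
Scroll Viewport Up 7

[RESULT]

                                                 
                            ┏━━━━━━━━━━━━━━━━━━━━
━━━━━━━━━━━━━━━━━━┓         ┃ DataTable          
 MapNavigator     ┃         ┠────────────────────
──────────────────┨         ┃Name        │ID  │Ag
..................┃         ┃────────────┼────┼──
..................┃         ┃Alice Smith │1000│58
..................┃         ┃Bob Taylor  │1001│46
.........@........┃         ┃Carol Davis │1002│61
..................┃         ┃Hank Davis  │1003│65
..................┃         ┗━━━━━━━━━━━━━━━━━━━━
━━━━┏━━━━━━━━━━━━━━━━━━━━━━━━━━━━━━━━━━┓         
    ┃ CheckboxTree                     ┃         
    ┠──────────────────────────────────┨         
    ┃>[-] repo/                        ┃         
    ┃   [ ] client.toml                ┃         
    ┃   [-] docs/                      ┃         
    ┃     [ ] main.md                  ┃         
    ┃     [ ] assets/                  ┃         
    ┃       [ ] database.md            ┃         
    ┃       [ ] main.yaml              ┃         
    ┃       [ ] parser.css             ┃         
    ┃       [ ] database.css           ┃         
    ┃     [-] assets/                  ┃         


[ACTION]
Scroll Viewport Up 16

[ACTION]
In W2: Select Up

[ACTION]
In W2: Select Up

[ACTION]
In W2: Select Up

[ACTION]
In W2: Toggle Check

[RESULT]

                                                 
                            ┏━━━━━━━━━━━━━━━━━━━━
━━━━━━━━━━━━━━━━━━┓         ┃ DataTable          
 MapNavigator     ┃         ┠────────────────────
──────────────────┨         ┃Name        │ID  │Ag
..................┃         ┃────────────┼────┼──
..................┃         ┃Alice Smith │1000│58
..................┃         ┃Bob Taylor  │1001│46
.........@........┃         ┃Carol Davis │1002│61
..................┃         ┃Hank Davis  │1003│65
..................┃         ┗━━━━━━━━━━━━━━━━━━━━
━━━━┏━━━━━━━━━━━━━━━━━━━━━━━━━━━━━━━━━━┓         
    ┃ CheckboxTree                     ┃         
    ┠──────────────────────────────────┨         
    ┃>[x] repo/                        ┃         
    ┃   [x] client.toml                ┃         
    ┃   [x] docs/                      ┃         
    ┃     [x] main.md                  ┃         
    ┃     [x] assets/                  ┃         
    ┃       [x] database.md            ┃         
    ┃       [x] main.yaml              ┃         
    ┃       [x] parser.css             ┃         
    ┃       [x] database.css           ┃         
    ┃     [x] assets/                  ┃         


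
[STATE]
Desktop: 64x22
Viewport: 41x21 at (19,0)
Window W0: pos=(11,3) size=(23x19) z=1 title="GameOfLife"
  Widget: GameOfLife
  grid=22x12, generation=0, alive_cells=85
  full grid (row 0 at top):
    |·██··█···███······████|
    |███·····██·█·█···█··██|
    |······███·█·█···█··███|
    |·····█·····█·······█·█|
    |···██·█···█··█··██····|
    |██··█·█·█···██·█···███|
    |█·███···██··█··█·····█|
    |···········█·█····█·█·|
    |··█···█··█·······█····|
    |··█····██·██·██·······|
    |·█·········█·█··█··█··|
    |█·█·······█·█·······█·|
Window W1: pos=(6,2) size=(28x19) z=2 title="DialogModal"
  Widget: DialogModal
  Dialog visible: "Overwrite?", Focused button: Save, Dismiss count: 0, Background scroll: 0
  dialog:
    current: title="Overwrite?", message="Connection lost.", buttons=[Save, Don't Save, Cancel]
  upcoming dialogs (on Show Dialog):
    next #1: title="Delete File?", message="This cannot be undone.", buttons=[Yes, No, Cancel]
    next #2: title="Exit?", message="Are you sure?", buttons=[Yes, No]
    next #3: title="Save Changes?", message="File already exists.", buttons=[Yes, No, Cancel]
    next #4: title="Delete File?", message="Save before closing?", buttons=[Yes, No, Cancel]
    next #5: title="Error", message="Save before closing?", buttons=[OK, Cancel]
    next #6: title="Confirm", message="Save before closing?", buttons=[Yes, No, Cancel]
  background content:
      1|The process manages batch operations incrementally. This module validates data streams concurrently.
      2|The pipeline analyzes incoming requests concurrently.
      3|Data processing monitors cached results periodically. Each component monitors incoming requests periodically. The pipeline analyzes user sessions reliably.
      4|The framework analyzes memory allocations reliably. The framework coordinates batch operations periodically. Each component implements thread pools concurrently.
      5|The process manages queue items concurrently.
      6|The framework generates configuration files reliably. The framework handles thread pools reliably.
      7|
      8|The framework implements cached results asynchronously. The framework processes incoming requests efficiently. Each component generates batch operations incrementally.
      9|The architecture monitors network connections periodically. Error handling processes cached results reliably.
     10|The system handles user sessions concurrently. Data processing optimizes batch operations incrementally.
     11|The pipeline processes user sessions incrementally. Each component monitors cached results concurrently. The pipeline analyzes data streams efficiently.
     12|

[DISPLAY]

                                         
                                         
━━━━━━━━━━━━━━┓                          
              ┃                          
──────────────┨                          
manages batch ┃                          
 analyzes inco┃                          
ing monitors c┃                          
k analyzes mem┃                          
manages queue ┃                          
───────────┐co┃                          
write?     │  ┃                          
ion lost.  │ c┃                          
on't Save  │s ┃                          
───────────┘se┃                          
 processes use┃                          
              ┃                          
              ┃                          
              ┃                          
              ┃                          
━━━━━━━━━━━━━━┛                          


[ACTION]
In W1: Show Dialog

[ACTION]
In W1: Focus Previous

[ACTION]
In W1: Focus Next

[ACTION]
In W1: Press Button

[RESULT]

                                         
                                         
━━━━━━━━━━━━━━┓                          
              ┃                          
──────────────┨                          
manages batch ┃                          
 analyzes inco┃                          
ing monitors c┃                          
k analyzes mem┃                          
manages queue ┃                          
k generates co┃                          
              ┃                          
k implements c┃                          
ture monitors ┃                          
andles user se┃                          
 processes use┃                          
              ┃                          
              ┃                          
              ┃                          
              ┃                          
━━━━━━━━━━━━━━┛                          
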